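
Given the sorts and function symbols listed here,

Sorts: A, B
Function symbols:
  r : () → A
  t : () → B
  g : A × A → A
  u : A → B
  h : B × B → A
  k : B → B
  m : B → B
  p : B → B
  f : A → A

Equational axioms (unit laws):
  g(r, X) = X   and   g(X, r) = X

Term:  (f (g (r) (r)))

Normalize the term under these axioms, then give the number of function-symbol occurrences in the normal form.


size = 2

1. (f (g (r) (r)))  →  (f (r))
normal form: (f (r))


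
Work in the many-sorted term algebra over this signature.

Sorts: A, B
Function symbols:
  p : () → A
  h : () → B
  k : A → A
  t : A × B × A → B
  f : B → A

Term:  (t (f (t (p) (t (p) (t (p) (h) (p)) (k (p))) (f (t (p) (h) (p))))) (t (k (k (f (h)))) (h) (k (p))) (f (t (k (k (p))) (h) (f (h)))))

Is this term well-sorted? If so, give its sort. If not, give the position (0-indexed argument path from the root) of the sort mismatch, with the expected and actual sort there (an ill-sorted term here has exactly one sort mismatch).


      (p) : A
        (p) : A
          (p) : A
          (h) : B
          (p) : A
        (t (p) (h) (p)) : B
          (p) : A
        (k (p)) : A
      (t (p) (t (p) (h) (p)) (k (p))) : B
          (p) : A
          (h) : B
          (p) : A
        (t (p) (h) (p)) : B
      (f (t (p) (h) (p))) : A
    (t (p) (t (p) (t (p) (h) (p)) (k (p))) (f (t (p) (h) (p)))) : B
  (f (t (p) (t (p) (t (p) (h) (p)) (k (p))) (f (t (p) (h) (p))))) : A
          (h) : B
        (f (h)) : A
      (k (f (h))) : A
    (k (k (f (h)))) : A
    (h) : B
      (p) : A
    (k (p)) : A
  (t (k (k (f (h)))) (h) (k (p))) : B
          (p) : A
        (k (p)) : A
      (k (k (p))) : A
      (h) : B
        (h) : B
      (f (h)) : A
    (t (k (k (p))) (h) (f (h))) : B
  (f (t (k (k (p))) (h) (f (h)))) : A
(t (f (t (p) (t (p) (t (p) (h) (p)) (k (p))) (f (t (p) (h) (p))))) (t (k (k (f (h)))) (h) (k (p))) (f (t (k (k (p))) (h) (f (h))))) : B

well-sorted; sort = B


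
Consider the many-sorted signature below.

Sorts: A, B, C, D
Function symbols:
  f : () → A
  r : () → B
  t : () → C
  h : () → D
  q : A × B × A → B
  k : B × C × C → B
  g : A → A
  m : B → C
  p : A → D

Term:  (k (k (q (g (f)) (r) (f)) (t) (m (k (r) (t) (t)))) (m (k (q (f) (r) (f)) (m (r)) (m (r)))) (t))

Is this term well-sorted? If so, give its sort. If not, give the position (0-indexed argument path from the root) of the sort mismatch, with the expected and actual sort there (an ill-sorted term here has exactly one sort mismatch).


well-sorted; sort = B

        (f) : A
      (g (f)) : A
      (r) : B
      (f) : A
    (q (g (f)) (r) (f)) : B
    (t) : C
        (r) : B
        (t) : C
        (t) : C
      (k (r) (t) (t)) : B
    (m (k (r) (t) (t))) : C
  (k (q (g (f)) (r) (f)) (t) (m (k (r) (t) (t)))) : B
        (f) : A
        (r) : B
        (f) : A
      (q (f) (r) (f)) : B
        (r) : B
      (m (r)) : C
        (r) : B
      (m (r)) : C
    (k (q (f) (r) (f)) (m (r)) (m (r))) : B
  (m (k (q (f) (r) (f)) (m (r)) (m (r)))) : C
  (t) : C
(k (k (q (g (f)) (r) (f)) (t) (m (k (r) (t) (t)))) (m (k (q (f) (r) (f)) (m (r)) (m (r)))) (t)) : B


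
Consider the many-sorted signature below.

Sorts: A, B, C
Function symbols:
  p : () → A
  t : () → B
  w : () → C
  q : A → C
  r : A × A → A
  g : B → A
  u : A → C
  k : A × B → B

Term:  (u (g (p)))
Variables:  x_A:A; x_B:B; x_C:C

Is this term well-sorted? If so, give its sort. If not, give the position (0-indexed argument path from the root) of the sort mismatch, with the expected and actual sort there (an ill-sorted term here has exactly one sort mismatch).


    (p) : A
  (g (p)) : ✗ arg 0 at [0, 0] has sort A, expected B

ill-sorted at position [0, 0]: expected B, got A


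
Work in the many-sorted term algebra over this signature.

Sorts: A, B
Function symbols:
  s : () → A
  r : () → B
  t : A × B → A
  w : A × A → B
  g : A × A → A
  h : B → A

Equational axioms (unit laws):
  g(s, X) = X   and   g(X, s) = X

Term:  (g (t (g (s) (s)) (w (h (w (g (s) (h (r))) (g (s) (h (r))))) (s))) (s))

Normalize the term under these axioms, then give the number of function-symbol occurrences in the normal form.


1. (g (t (g (s) (s)) (w (h (w (g (s) (h (r))) (g (s) (h (r))))) (s))) (s))  →  (t (g (s) (s)) (w (h (w (g (s) (h (r))) (g (s) (h (r))))) (s)))
2. (t (g (s) (s)) (w (h (w (g (s) (h (r))) (g (s) (h (r))))) (s)))  →  (t (s) (w (h (w (g (s) (h (r))) (g (s) (h (r))))) (s)))
3. (t (s) (w (h (w (g (s) (h (r))) (g (s) (h (r))))) (s)))  →  (t (s) (w (h (w (h (r)) (g (s) (h (r))))) (s)))
4. (t (s) (w (h (w (h (r)) (g (s) (h (r))))) (s)))  →  (t (s) (w (h (w (h (r)) (h (r)))) (s)))
normal form: (t (s) (w (h (w (h (r)) (h (r)))) (s)))

size = 10


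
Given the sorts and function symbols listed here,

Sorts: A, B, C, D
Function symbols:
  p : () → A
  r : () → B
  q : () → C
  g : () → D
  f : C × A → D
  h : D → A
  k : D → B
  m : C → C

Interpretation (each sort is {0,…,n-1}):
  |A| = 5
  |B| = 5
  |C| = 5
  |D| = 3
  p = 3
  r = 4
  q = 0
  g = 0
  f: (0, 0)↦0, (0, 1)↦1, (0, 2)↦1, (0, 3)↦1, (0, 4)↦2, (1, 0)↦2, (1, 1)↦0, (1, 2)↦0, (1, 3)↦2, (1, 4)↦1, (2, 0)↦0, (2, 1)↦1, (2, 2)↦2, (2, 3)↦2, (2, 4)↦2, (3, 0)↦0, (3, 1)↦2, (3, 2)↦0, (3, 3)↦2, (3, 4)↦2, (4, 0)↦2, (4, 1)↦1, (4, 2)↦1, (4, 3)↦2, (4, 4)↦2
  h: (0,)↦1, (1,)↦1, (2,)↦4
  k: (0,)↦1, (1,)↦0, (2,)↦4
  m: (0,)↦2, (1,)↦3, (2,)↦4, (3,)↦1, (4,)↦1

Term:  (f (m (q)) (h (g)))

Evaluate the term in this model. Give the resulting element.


value = 1

  q = 0
  (m (q)) = m(0,) = 2
  g = 0
  (h (g)) = h(0,) = 1
  (f (m (q)) (h (g))) = f(2, 1) = 1


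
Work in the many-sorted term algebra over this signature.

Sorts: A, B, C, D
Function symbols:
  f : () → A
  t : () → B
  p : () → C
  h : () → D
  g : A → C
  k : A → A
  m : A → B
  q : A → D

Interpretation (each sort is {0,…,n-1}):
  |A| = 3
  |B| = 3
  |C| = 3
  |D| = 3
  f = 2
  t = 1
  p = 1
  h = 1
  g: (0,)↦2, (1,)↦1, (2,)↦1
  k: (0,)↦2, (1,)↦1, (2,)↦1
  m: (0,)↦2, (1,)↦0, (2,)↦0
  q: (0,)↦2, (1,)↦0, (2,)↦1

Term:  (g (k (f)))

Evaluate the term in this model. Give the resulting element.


value = 1

  f = 2
  (k (f)) = k(2,) = 1
  (g (k (f))) = g(1,) = 1


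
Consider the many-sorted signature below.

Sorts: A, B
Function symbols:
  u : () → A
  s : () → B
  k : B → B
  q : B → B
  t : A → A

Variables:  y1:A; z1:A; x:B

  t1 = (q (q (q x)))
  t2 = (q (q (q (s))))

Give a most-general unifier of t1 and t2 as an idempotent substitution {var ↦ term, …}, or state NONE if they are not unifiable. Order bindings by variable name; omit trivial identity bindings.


{x ↦ (s)}


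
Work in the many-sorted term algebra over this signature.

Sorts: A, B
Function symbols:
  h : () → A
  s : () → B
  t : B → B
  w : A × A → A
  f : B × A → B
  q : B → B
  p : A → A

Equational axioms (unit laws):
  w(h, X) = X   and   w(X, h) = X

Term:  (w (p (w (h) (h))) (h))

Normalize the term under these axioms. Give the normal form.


1. (w (p (w (h) (h))) (h))  →  (p (w (h) (h)))
2. (p (w (h) (h)))  →  (p (h))

normal form = (p (h))


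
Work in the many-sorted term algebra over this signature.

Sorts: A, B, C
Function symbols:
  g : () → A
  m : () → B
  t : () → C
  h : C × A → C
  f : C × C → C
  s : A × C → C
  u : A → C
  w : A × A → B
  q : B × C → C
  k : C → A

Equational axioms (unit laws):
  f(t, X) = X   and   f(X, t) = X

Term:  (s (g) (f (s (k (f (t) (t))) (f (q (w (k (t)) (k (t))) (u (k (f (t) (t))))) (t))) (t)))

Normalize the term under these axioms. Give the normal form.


1. (s (g) (f (s (k (f (t) (t))) (f (q (w (k (t)) (k (t))) (u (k (f (t) (t))))) (t))) (t)))  →  (s (g) (s (k (f (t) (t))) (f (q (w (k (t)) (k (t))) (u (k (f (t) (t))))) (t))))
2. (s (g) (s (k (f (t) (t))) (f (q (w (k (t)) (k (t))) (u (k (f (t) (t))))) (t))))  →  (s (g) (s (k (t)) (f (q (w (k (t)) (k (t))) (u (k (f (t) (t))))) (t))))
3. (s (g) (s (k (t)) (f (q (w (k (t)) (k (t))) (u (k (f (t) (t))))) (t))))  →  (s (g) (s (k (t)) (q (w (k (t)) (k (t))) (u (k (f (t) (t)))))))
4. (s (g) (s (k (t)) (q (w (k (t)) (k (t))) (u (k (f (t) (t)))))))  →  (s (g) (s (k (t)) (q (w (k (t)) (k (t))) (u (k (t))))))

normal form = (s (g) (s (k (t)) (q (w (k (t)) (k (t))) (u (k (t))))))


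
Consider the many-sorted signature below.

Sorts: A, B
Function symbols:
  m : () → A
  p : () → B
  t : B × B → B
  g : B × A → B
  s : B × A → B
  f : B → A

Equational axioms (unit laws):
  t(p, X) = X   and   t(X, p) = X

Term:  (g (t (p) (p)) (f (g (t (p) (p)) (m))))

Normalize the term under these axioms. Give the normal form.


1. (g (t (p) (p)) (f (g (t (p) (p)) (m))))  →  (g (p) (f (g (t (p) (p)) (m))))
2. (g (p) (f (g (t (p) (p)) (m))))  →  (g (p) (f (g (p) (m))))

normal form = (g (p) (f (g (p) (m))))


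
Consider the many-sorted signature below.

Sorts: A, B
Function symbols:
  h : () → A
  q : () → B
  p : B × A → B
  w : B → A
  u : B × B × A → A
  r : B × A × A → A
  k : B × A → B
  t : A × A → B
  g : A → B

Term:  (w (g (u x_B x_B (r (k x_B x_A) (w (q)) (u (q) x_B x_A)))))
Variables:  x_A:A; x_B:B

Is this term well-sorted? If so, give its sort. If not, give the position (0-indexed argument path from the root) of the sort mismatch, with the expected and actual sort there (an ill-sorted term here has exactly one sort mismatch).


well-sorted; sort = A

      x_B : B
      x_B : B
          x_B : B
          x_A : A
        (k x_B x_A) : B
          (q) : B
        (w (q)) : A
          (q) : B
          x_B : B
          x_A : A
        (u (q) x_B x_A) : A
      (r (k x_B x_A) (w (q)) (u (q) x_B x_A)) : A
    (u x_B x_B (r (k x_B x_A) (w (q)) (u (q) x_B x_A))) : A
  (g (u x_B x_B (r (k x_B x_A) (w (q)) (u (q) x_B x_A)))) : B
(w (g (u x_B x_B (r (k x_B x_A) (w (q)) (u (q) x_B x_A))))) : A


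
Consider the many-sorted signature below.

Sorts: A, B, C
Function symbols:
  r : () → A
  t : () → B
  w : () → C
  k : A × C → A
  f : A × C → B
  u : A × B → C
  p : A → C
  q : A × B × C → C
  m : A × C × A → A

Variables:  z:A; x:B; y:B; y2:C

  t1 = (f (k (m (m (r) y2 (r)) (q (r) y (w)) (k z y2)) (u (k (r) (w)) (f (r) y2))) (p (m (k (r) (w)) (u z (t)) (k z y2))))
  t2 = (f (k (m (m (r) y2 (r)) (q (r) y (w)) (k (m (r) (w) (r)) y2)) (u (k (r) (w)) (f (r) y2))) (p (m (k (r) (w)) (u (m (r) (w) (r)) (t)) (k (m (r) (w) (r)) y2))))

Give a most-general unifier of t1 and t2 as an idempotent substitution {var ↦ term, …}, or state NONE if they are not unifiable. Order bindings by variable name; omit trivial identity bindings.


{z ↦ (m (r) (w) (r))}


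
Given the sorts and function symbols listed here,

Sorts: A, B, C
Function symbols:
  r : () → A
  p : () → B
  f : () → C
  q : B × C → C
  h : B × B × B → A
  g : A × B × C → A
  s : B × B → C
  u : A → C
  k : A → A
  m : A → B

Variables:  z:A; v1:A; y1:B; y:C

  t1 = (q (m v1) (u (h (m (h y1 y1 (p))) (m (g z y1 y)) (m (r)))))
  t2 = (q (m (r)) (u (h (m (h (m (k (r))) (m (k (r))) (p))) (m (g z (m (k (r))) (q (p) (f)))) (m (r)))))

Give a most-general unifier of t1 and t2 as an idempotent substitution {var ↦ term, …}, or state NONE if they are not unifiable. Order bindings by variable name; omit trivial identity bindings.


{v1 ↦ (r), y ↦ (q (p) (f)), y1 ↦ (m (k (r)))}


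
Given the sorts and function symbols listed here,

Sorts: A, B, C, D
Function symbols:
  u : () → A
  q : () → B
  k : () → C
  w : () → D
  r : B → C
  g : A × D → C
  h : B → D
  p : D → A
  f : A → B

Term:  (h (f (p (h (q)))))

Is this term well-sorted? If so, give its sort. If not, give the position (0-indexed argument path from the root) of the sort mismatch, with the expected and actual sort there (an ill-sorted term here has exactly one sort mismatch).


        (q) : B
      (h (q)) : D
    (p (h (q))) : A
  (f (p (h (q)))) : B
(h (f (p (h (q))))) : D

well-sorted; sort = D


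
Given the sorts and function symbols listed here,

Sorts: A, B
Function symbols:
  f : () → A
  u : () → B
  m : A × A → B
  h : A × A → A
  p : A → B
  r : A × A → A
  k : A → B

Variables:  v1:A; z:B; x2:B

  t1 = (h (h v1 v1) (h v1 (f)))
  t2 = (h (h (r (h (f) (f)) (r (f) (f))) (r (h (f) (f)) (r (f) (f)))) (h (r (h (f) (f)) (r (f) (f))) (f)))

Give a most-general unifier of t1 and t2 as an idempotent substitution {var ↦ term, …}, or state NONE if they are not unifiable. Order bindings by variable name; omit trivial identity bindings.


{v1 ↦ (r (h (f) (f)) (r (f) (f)))}


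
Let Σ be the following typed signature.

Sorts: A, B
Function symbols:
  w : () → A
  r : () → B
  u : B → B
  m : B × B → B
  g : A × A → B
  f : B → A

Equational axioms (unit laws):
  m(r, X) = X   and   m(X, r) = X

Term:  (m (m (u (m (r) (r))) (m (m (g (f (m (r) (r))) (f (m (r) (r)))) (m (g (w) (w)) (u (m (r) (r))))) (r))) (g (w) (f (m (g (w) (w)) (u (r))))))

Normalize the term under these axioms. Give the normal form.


normal form = (m (m (u (r)) (m (g (f (r)) (f (r))) (m (g (w) (w)) (u (r))))) (g (w) (f (m (g (w) (w)) (u (r))))))

1. (m (m (u (m (r) (r))) (m (m (g (f (m (r) (r))) (f (m (r) (r)))) (m (g (w) (w)) (u (m (r) (r))))) (r))) (g (w) (f (m (g (w) (w)) (u (r))))))  →  (m (m (u (r)) (m (m (g (f (m (r) (r))) (f (m (r) (r)))) (m (g (w) (w)) (u (m (r) (r))))) (r))) (g (w) (f (m (g (w) (w)) (u (r))))))
2. (m (m (u (r)) (m (m (g (f (m (r) (r))) (f (m (r) (r)))) (m (g (w) (w)) (u (m (r) (r))))) (r))) (g (w) (f (m (g (w) (w)) (u (r))))))  →  (m (m (u (r)) (m (g (f (m (r) (r))) (f (m (r) (r)))) (m (g (w) (w)) (u (m (r) (r)))))) (g (w) (f (m (g (w) (w)) (u (r))))))
3. (m (m (u (r)) (m (g (f (m (r) (r))) (f (m (r) (r)))) (m (g (w) (w)) (u (m (r) (r)))))) (g (w) (f (m (g (w) (w)) (u (r))))))  →  (m (m (u (r)) (m (g (f (r)) (f (m (r) (r)))) (m (g (w) (w)) (u (m (r) (r)))))) (g (w) (f (m (g (w) (w)) (u (r))))))
4. (m (m (u (r)) (m (g (f (r)) (f (m (r) (r)))) (m (g (w) (w)) (u (m (r) (r)))))) (g (w) (f (m (g (w) (w)) (u (r))))))  →  (m (m (u (r)) (m (g (f (r)) (f (r))) (m (g (w) (w)) (u (m (r) (r)))))) (g (w) (f (m (g (w) (w)) (u (r))))))
5. (m (m (u (r)) (m (g (f (r)) (f (r))) (m (g (w) (w)) (u (m (r) (r)))))) (g (w) (f (m (g (w) (w)) (u (r))))))  →  (m (m (u (r)) (m (g (f (r)) (f (r))) (m (g (w) (w)) (u (r))))) (g (w) (f (m (g (w) (w)) (u (r))))))


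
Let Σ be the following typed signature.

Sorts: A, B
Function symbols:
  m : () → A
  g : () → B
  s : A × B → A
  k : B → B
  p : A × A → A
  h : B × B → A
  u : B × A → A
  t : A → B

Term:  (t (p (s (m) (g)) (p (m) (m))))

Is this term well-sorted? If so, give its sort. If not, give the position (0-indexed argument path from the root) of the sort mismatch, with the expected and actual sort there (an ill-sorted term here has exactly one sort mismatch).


well-sorted; sort = B

      (m) : A
      (g) : B
    (s (m) (g)) : A
      (m) : A
      (m) : A
    (p (m) (m)) : A
  (p (s (m) (g)) (p (m) (m))) : A
(t (p (s (m) (g)) (p (m) (m)))) : B


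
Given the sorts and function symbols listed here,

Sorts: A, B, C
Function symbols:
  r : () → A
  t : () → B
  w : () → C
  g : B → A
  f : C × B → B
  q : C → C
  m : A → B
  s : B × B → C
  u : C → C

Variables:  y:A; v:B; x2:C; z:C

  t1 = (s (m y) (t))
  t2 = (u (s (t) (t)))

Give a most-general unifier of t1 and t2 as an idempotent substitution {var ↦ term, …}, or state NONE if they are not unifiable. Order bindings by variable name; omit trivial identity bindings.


head clash or occurs-check failure — not unifiable

NONE (not unifiable)


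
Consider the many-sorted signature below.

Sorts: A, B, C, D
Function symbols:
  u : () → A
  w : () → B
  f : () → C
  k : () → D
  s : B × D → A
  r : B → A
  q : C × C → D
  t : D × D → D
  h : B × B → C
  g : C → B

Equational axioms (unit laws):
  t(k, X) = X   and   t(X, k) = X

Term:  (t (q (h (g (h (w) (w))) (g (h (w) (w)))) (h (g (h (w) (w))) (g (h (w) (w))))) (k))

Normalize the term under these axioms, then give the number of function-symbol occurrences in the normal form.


1. (t (q (h (g (h (w) (w))) (g (h (w) (w)))) (h (g (h (w) (w))) (g (h (w) (w))))) (k))  →  (q (h (g (h (w) (w))) (g (h (w) (w)))) (h (g (h (w) (w))) (g (h (w) (w)))))
normal form: (q (h (g (h (w) (w))) (g (h (w) (w)))) (h (g (h (w) (w))) (g (h (w) (w)))))

size = 19


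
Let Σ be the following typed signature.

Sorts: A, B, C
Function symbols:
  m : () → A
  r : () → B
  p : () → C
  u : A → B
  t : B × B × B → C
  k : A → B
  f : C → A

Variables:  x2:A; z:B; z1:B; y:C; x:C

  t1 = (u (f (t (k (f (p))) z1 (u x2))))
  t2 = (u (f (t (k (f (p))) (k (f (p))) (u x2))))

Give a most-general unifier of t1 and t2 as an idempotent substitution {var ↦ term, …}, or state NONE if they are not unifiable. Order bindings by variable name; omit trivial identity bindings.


{z1 ↦ (k (f (p)))}


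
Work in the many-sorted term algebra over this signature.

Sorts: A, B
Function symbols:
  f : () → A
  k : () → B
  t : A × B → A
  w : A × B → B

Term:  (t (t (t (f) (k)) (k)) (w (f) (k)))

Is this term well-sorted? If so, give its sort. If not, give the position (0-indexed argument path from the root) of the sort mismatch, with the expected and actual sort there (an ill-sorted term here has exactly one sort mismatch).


well-sorted; sort = A

      (f) : A
      (k) : B
    (t (f) (k)) : A
    (k) : B
  (t (t (f) (k)) (k)) : A
    (f) : A
    (k) : B
  (w (f) (k)) : B
(t (t (t (f) (k)) (k)) (w (f) (k))) : A


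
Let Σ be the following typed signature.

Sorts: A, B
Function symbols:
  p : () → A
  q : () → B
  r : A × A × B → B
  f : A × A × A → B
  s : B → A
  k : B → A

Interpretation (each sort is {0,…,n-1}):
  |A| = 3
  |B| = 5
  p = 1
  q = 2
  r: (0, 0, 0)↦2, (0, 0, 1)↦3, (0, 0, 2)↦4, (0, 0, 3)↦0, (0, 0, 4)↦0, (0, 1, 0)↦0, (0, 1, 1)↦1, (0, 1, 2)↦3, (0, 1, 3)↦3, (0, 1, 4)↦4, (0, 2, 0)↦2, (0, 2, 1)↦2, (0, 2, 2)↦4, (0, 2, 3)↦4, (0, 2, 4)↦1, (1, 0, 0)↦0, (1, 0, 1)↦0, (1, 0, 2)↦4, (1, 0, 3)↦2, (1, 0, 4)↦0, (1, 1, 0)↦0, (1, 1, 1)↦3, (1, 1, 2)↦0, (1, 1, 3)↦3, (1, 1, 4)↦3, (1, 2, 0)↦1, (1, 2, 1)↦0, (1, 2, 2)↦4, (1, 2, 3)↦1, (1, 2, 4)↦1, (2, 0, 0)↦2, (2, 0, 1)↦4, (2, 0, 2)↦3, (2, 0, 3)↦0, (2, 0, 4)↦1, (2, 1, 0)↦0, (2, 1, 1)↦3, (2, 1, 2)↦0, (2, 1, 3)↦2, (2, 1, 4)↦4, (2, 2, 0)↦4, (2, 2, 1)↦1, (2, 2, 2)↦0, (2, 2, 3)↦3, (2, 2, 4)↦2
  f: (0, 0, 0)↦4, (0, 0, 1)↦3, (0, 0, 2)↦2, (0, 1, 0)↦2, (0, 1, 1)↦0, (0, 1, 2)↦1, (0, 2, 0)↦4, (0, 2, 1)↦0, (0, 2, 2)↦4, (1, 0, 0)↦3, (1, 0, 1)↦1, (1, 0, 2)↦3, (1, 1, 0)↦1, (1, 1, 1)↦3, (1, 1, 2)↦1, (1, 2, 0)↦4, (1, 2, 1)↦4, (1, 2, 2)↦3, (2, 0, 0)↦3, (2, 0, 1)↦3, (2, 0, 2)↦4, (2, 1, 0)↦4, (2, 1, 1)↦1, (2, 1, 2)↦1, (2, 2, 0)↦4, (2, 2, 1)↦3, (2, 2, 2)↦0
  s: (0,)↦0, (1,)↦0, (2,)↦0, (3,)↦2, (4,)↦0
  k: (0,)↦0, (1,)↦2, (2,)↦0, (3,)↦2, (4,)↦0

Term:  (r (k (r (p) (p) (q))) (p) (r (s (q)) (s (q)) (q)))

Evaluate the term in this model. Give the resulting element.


  p = 1
  p = 1
  q = 2
  (r (p) (p) (q)) = r(1, 1, 2) = 0
  (k (r (p) (p) (q))) = k(0,) = 0
  p = 1
  q = 2
  (s (q)) = s(2,) = 0
  q = 2
  (s (q)) = s(2,) = 0
  q = 2
  (r (s (q)) (s (q)) (q)) = r(0, 0, 2) = 4
  (r (k (r (p) (p) (q))) (p) (r (s (q)) (s (q)) (q))) = r(0, 1, 4) = 4

value = 4


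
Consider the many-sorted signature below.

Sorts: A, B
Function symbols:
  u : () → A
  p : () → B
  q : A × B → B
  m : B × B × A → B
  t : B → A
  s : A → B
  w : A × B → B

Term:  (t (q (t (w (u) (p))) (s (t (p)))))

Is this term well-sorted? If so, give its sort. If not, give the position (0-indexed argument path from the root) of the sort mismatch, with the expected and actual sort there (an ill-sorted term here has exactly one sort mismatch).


        (u) : A
        (p) : B
      (w (u) (p)) : B
    (t (w (u) (p))) : A
        (p) : B
      (t (p)) : A
    (s (t (p))) : B
  (q (t (w (u) (p))) (s (t (p)))) : B
(t (q (t (w (u) (p))) (s (t (p))))) : A

well-sorted; sort = A


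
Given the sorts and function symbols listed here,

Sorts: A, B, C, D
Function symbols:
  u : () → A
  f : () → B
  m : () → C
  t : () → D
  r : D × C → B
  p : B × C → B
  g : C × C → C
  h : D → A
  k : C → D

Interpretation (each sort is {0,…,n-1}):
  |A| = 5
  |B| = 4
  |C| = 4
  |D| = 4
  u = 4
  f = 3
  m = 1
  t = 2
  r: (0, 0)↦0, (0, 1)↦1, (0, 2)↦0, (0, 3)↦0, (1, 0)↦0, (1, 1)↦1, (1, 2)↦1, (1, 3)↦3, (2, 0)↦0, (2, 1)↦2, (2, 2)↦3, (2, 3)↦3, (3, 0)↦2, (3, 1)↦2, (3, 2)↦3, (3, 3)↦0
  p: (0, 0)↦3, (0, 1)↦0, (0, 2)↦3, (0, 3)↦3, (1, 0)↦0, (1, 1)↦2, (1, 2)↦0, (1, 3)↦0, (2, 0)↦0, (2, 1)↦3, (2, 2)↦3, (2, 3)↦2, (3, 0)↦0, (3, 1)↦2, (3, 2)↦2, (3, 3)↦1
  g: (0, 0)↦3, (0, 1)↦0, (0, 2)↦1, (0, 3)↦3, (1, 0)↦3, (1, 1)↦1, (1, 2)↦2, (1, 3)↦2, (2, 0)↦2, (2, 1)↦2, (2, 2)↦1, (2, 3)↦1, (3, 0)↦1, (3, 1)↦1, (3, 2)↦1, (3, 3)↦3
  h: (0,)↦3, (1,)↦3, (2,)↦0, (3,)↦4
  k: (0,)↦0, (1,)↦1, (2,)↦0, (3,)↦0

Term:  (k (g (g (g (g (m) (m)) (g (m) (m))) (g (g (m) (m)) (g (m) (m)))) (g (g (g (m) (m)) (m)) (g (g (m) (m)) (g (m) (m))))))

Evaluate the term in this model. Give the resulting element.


  m = 1
  m = 1
  (g (m) (m)) = g(1, 1) = 1
  m = 1
  m = 1
  (g (m) (m)) = g(1, 1) = 1
  (g (g (m) (m)) (g (m) (m))) = g(1, 1) = 1
  m = 1
  m = 1
  (g (m) (m)) = g(1, 1) = 1
  m = 1
  m = 1
  (g (m) (m)) = g(1, 1) = 1
  (g (g (m) (m)) (g (m) (m))) = g(1, 1) = 1
  (g (g (g (m) (m)) (g (m) (m))) (g (g (m) (m)) (g (m) (m)))) = g(1, 1) = 1
  m = 1
  m = 1
  (g (m) (m)) = g(1, 1) = 1
  m = 1
  (g (g (m) (m)) (m)) = g(1, 1) = 1
  m = 1
  m = 1
  (g (m) (m)) = g(1, 1) = 1
  m = 1
  m = 1
  (g (m) (m)) = g(1, 1) = 1
  (g (g (m) (m)) (g (m) (m))) = g(1, 1) = 1
  (g (g (g (m) (m)) (m)) (g (g (m) (m)) (g (m) (m)))) = g(1, 1) = 1
  (g (g (g (g (m) (m)) (g (m) (m))) (g (g (m) (m)) (g (m) (m)))) (g (g (g (m) (m)) (m)) (g (g (m) (m)) (g (m) (m))))) = g(1, 1) = 1
  (k (g (g (g (g (m) (m)) (g (m) (m))) (g (g (m) (m)) (g (m) (m)))) (g (g (g (m) (m)) (m)) (g (g (m) (m)) (g (m) (m)))))) = k(1,) = 1

value = 1


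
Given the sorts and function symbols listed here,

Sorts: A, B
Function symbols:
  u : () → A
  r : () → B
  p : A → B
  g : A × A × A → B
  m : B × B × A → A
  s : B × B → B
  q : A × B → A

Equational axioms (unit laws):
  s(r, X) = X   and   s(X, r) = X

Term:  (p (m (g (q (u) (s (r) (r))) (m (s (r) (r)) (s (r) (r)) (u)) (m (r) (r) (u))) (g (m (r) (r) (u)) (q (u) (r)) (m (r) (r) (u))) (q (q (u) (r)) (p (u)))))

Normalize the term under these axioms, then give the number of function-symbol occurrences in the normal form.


size = 32

1. (p (m (g (q (u) (s (r) (r))) (m (s (r) (r)) (s (r) (r)) (u)) (m (r) (r) (u))) (g (m (r) (r) (u)) (q (u) (r)) (m (r) (r) (u))) (q (q (u) (r)) (p (u)))))  →  (p (m (g (q (u) (r)) (m (s (r) (r)) (s (r) (r)) (u)) (m (r) (r) (u))) (g (m (r) (r) (u)) (q (u) (r)) (m (r) (r) (u))) (q (q (u) (r)) (p (u)))))
2. (p (m (g (q (u) (r)) (m (s (r) (r)) (s (r) (r)) (u)) (m (r) (r) (u))) (g (m (r) (r) (u)) (q (u) (r)) (m (r) (r) (u))) (q (q (u) (r)) (p (u)))))  →  (p (m (g (q (u) (r)) (m (r) (s (r) (r)) (u)) (m (r) (r) (u))) (g (m (r) (r) (u)) (q (u) (r)) (m (r) (r) (u))) (q (q (u) (r)) (p (u)))))
3. (p (m (g (q (u) (r)) (m (r) (s (r) (r)) (u)) (m (r) (r) (u))) (g (m (r) (r) (u)) (q (u) (r)) (m (r) (r) (u))) (q (q (u) (r)) (p (u)))))  →  (p (m (g (q (u) (r)) (m (r) (r) (u)) (m (r) (r) (u))) (g (m (r) (r) (u)) (q (u) (r)) (m (r) (r) (u))) (q (q (u) (r)) (p (u)))))
normal form: (p (m (g (q (u) (r)) (m (r) (r) (u)) (m (r) (r) (u))) (g (m (r) (r) (u)) (q (u) (r)) (m (r) (r) (u))) (q (q (u) (r)) (p (u)))))


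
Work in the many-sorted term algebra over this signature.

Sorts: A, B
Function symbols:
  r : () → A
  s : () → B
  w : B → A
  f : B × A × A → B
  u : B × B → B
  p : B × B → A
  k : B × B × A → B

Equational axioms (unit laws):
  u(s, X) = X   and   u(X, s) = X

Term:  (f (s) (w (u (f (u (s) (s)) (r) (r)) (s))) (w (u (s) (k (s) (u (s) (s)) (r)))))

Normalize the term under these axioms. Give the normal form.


1. (f (s) (w (u (f (u (s) (s)) (r) (r)) (s))) (w (u (s) (k (s) (u (s) (s)) (r)))))  →  (f (s) (w (f (u (s) (s)) (r) (r))) (w (u (s) (k (s) (u (s) (s)) (r)))))
2. (f (s) (w (f (u (s) (s)) (r) (r))) (w (u (s) (k (s) (u (s) (s)) (r)))))  →  (f (s) (w (f (s) (r) (r))) (w (u (s) (k (s) (u (s) (s)) (r)))))
3. (f (s) (w (f (s) (r) (r))) (w (u (s) (k (s) (u (s) (s)) (r)))))  →  (f (s) (w (f (s) (r) (r))) (w (k (s) (u (s) (s)) (r))))
4. (f (s) (w (f (s) (r) (r))) (w (k (s) (u (s) (s)) (r))))  →  (f (s) (w (f (s) (r) (r))) (w (k (s) (s) (r))))

normal form = (f (s) (w (f (s) (r) (r))) (w (k (s) (s) (r))))


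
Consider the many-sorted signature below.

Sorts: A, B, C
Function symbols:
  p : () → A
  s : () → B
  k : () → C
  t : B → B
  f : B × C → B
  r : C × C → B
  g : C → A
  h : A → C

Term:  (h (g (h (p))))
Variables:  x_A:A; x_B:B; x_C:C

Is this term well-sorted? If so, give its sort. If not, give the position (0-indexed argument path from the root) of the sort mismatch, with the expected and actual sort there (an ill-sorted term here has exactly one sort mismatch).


      (p) : A
    (h (p)) : C
  (g (h (p))) : A
(h (g (h (p)))) : C

well-sorted; sort = C


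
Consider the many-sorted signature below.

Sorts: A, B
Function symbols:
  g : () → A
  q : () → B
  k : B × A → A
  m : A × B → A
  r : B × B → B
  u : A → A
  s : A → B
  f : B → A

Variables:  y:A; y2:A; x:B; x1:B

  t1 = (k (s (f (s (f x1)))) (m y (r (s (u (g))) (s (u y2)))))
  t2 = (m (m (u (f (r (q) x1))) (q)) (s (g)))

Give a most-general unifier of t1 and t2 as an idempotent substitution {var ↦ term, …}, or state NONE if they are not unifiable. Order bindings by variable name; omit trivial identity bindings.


NONE (not unifiable)

head clash or occurs-check failure — not unifiable


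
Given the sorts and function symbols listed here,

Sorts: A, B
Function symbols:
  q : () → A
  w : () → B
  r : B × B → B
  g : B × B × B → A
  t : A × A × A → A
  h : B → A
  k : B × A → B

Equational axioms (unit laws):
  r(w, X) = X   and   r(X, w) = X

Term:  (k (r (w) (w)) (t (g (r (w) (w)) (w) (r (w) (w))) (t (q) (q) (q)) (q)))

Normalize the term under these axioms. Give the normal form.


1. (k (r (w) (w)) (t (g (r (w) (w)) (w) (r (w) (w))) (t (q) (q) (q)) (q)))  →  (k (w) (t (g (r (w) (w)) (w) (r (w) (w))) (t (q) (q) (q)) (q)))
2. (k (w) (t (g (r (w) (w)) (w) (r (w) (w))) (t (q) (q) (q)) (q)))  →  (k (w) (t (g (w) (w) (r (w) (w))) (t (q) (q) (q)) (q)))
3. (k (w) (t (g (w) (w) (r (w) (w))) (t (q) (q) (q)) (q)))  →  (k (w) (t (g (w) (w) (w)) (t (q) (q) (q)) (q)))

normal form = (k (w) (t (g (w) (w) (w)) (t (q) (q) (q)) (q)))


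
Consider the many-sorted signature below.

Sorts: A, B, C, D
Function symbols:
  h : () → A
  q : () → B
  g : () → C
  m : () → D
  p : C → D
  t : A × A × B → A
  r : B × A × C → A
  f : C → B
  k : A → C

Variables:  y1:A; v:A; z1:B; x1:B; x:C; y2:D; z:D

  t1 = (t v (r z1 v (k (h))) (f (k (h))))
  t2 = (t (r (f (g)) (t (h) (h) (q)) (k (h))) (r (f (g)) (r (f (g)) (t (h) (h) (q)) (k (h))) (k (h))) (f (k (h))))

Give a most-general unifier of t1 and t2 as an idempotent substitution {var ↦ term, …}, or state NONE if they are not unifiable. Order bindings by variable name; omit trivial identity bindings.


{v ↦ (r (f (g)) (t (h) (h) (q)) (k (h))), z1 ↦ (f (g))}


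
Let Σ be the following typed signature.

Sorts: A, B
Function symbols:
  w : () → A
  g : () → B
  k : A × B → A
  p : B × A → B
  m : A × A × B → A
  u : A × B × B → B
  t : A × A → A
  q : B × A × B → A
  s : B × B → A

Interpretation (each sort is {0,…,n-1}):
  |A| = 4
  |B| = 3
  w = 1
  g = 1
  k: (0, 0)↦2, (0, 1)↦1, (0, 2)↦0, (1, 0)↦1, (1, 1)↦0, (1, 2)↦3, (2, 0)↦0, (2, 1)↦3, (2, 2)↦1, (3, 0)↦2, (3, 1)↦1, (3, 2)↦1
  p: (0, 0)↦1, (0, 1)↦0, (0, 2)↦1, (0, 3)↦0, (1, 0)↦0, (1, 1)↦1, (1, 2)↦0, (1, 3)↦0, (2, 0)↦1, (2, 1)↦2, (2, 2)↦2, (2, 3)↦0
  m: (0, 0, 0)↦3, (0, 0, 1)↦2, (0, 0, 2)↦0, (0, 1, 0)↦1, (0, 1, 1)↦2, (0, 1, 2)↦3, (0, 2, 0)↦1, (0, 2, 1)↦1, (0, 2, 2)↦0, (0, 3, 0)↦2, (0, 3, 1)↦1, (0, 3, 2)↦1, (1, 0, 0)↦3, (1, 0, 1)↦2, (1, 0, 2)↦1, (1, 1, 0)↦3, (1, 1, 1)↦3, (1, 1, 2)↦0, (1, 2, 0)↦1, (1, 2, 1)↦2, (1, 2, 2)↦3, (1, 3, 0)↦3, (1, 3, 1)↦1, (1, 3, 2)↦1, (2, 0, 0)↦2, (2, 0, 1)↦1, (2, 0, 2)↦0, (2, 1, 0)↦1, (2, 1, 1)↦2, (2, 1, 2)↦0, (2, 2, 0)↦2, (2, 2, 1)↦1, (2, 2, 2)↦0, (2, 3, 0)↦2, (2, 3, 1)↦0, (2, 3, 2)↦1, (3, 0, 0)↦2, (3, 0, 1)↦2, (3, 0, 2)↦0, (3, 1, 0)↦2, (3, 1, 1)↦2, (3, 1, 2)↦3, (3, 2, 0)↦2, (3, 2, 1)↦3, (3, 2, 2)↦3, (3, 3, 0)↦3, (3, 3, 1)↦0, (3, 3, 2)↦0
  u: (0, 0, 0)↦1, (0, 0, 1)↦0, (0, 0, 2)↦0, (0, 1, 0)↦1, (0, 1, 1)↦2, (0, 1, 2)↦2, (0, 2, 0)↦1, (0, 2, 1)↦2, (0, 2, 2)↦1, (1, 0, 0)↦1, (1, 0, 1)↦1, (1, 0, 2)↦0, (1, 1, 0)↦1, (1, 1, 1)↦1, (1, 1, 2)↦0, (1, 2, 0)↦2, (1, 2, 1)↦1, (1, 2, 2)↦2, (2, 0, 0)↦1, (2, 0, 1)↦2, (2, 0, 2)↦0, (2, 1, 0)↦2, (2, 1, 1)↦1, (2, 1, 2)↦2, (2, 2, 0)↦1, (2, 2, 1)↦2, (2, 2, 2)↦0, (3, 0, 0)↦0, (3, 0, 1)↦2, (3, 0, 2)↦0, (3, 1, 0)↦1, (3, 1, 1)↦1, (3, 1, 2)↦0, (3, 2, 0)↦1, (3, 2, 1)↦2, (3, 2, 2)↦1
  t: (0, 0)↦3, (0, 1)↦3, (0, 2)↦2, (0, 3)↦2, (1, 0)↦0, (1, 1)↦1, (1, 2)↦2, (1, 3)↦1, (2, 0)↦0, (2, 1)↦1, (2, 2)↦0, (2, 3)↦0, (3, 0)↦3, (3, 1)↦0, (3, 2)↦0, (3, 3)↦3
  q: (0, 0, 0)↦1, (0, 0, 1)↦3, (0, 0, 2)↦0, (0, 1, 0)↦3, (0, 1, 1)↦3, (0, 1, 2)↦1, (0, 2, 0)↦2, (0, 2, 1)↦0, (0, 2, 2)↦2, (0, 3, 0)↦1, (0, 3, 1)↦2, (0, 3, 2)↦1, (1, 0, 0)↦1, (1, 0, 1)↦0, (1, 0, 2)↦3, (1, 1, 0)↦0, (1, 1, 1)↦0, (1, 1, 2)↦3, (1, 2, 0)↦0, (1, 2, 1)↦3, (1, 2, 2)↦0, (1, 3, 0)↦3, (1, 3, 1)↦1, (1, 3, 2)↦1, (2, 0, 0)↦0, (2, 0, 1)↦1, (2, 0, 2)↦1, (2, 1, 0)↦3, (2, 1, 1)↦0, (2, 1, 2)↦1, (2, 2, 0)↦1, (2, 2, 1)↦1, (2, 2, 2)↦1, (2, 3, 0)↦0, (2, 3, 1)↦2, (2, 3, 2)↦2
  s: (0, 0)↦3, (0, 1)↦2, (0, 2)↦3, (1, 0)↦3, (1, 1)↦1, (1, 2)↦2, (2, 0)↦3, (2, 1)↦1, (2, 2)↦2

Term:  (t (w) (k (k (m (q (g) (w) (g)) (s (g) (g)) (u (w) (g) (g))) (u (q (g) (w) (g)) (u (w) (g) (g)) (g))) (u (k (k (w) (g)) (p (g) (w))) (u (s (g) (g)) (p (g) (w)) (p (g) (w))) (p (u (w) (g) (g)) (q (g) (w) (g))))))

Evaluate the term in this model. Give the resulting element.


value = 0

  w = 1
  g = 1
  w = 1
  g = 1
  (q (g) (w) (g)) = q(1, 1, 1) = 0
  g = 1
  g = 1
  (s (g) (g)) = s(1, 1) = 1
  w = 1
  g = 1
  g = 1
  (u (w) (g) (g)) = u(1, 1, 1) = 1
  (m (q (g) (w) (g)) (s (g) (g)) (u (w) (g) (g))) = m(0, 1, 1) = 2
  g = 1
  w = 1
  g = 1
  (q (g) (w) (g)) = q(1, 1, 1) = 0
  w = 1
  g = 1
  g = 1
  (u (w) (g) (g)) = u(1, 1, 1) = 1
  g = 1
  (u (q (g) (w) (g)) (u (w) (g) (g)) (g)) = u(0, 1, 1) = 2
  (k (m (q (g) (w) (g)) (s (g) (g)) (u (w) (g) (g))) (u (q (g) (w) (g)) (u (w) (g) (g)) (g))) = k(2, 2) = 1
  w = 1
  g = 1
  (k (w) (g)) = k(1, 1) = 0
  g = 1
  w = 1
  (p (g) (w)) = p(1, 1) = 1
  (k (k (w) (g)) (p (g) (w))) = k(0, 1) = 1
  g = 1
  g = 1
  (s (g) (g)) = s(1, 1) = 1
  g = 1
  w = 1
  (p (g) (w)) = p(1, 1) = 1
  g = 1
  w = 1
  (p (g) (w)) = p(1, 1) = 1
  (u (s (g) (g)) (p (g) (w)) (p (g) (w))) = u(1, 1, 1) = 1
  w = 1
  g = 1
  g = 1
  (u (w) (g) (g)) = u(1, 1, 1) = 1
  g = 1
  w = 1
  g = 1
  (q (g) (w) (g)) = q(1, 1, 1) = 0
  (p (u (w) (g) (g)) (q (g) (w) (g))) = p(1, 0) = 0
  (u (k (k (w) (g)) (p (g) (w))) (u (s (g) (g)) (p (g) (w)) (p (g) (w))) (p (u (w) (g) (g)) (q (g) (w) (g)))) = u(1, 1, 0) = 1
  (k (k (m (q (g) (w) (g)) (s (g) (g)) (u (w) (g) (g))) (u (q (g) (w) (g)) (u (w) (g) (g)) (g))) (u (k (k (w) (g)) (p (g) (w))) (u (s (g) (g)) (p (g) (w)) (p (g) (w))) (p (u (w) (g) (g)) (q (g) (w) (g))))) = k(1, 1) = 0
  (t (w) (k (k (m (q (g) (w) (g)) (s (g) (g)) (u (w) (g) (g))) (u (q (g) (w) (g)) (u (w) (g) (g)) (g))) (u (k (k (w) (g)) (p (g) (w))) (u (s (g) (g)) (p (g) (w)) (p (g) (w))) (p (u (w) (g) (g)) (q (g) (w) (g)))))) = t(1, 0) = 0


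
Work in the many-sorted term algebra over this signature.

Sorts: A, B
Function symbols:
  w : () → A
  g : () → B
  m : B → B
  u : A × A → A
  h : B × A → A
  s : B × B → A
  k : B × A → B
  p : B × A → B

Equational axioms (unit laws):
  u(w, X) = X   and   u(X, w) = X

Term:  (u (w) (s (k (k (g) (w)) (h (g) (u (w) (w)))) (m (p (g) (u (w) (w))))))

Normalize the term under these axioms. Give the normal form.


1. (u (w) (s (k (k (g) (w)) (h (g) (u (w) (w)))) (m (p (g) (u (w) (w))))))  →  (s (k (k (g) (w)) (h (g) (u (w) (w)))) (m (p (g) (u (w) (w)))))
2. (s (k (k (g) (w)) (h (g) (u (w) (w)))) (m (p (g) (u (w) (w)))))  →  (s (k (k (g) (w)) (h (g) (w))) (m (p (g) (u (w) (w)))))
3. (s (k (k (g) (w)) (h (g) (w))) (m (p (g) (u (w) (w)))))  →  (s (k (k (g) (w)) (h (g) (w))) (m (p (g) (w))))

normal form = (s (k (k (g) (w)) (h (g) (w))) (m (p (g) (w))))


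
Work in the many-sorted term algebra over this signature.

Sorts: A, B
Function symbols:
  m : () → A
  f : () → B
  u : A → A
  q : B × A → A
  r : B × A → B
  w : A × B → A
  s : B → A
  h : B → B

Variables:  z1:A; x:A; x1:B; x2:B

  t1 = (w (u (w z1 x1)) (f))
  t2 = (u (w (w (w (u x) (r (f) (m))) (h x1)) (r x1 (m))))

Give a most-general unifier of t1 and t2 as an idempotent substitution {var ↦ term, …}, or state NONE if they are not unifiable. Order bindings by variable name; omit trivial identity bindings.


NONE (not unifiable)

head clash or occurs-check failure — not unifiable


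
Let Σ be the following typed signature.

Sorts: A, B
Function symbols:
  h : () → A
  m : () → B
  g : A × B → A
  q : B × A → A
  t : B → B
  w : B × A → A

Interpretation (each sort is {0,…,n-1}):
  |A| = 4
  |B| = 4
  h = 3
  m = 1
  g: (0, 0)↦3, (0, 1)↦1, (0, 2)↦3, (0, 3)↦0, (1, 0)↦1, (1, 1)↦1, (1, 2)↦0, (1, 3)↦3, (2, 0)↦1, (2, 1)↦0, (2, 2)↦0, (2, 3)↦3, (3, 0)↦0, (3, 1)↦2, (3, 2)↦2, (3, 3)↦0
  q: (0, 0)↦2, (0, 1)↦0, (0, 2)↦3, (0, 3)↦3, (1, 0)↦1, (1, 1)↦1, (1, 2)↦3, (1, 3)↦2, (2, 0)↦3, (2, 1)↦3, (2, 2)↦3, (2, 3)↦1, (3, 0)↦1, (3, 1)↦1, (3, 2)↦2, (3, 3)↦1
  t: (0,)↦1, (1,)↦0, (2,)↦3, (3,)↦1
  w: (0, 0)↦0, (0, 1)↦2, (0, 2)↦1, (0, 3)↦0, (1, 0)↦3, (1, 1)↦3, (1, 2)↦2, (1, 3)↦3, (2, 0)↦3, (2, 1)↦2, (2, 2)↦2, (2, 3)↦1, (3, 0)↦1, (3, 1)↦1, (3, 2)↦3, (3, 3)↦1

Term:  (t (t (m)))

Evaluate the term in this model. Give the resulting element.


value = 1

  m = 1
  (t (m)) = t(1,) = 0
  (t (t (m))) = t(0,) = 1


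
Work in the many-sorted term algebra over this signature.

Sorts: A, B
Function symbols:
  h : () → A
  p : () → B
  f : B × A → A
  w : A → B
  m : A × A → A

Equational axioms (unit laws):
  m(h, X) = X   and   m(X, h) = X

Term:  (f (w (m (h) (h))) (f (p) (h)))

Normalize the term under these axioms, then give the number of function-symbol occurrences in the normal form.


1. (f (w (m (h) (h))) (f (p) (h)))  →  (f (w (h)) (f (p) (h)))
normal form: (f (w (h)) (f (p) (h)))

size = 6


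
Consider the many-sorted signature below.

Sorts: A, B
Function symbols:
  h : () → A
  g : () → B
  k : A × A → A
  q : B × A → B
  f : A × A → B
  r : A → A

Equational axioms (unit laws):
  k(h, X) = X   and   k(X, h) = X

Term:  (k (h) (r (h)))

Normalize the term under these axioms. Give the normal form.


normal form = (r (h))

1. (k (h) (r (h)))  →  (r (h))


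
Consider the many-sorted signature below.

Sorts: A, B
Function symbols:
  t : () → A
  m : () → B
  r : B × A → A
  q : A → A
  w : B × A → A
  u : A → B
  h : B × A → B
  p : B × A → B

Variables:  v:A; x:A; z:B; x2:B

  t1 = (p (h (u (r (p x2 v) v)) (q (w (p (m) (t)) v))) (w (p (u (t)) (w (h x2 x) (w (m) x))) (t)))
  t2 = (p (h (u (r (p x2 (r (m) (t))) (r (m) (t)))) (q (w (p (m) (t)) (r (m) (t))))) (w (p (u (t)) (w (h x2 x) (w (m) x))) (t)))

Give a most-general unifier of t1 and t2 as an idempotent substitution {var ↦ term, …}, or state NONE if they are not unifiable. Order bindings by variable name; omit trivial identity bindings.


{v ↦ (r (m) (t))}


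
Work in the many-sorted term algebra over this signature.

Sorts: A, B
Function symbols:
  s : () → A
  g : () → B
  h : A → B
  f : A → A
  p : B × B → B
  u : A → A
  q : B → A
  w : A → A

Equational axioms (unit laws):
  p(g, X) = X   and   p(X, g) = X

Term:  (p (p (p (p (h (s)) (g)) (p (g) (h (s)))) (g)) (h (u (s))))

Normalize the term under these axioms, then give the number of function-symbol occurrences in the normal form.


1. (p (p (p (p (h (s)) (g)) (p (g) (h (s)))) (g)) (h (u (s))))  →  (p (p (p (h (s)) (g)) (p (g) (h (s)))) (h (u (s))))
2. (p (p (p (h (s)) (g)) (p (g) (h (s)))) (h (u (s))))  →  (p (p (h (s)) (p (g) (h (s)))) (h (u (s))))
3. (p (p (h (s)) (p (g) (h (s)))) (h (u (s))))  →  (p (p (h (s)) (h (s))) (h (u (s))))
normal form: (p (p (h (s)) (h (s))) (h (u (s))))

size = 9


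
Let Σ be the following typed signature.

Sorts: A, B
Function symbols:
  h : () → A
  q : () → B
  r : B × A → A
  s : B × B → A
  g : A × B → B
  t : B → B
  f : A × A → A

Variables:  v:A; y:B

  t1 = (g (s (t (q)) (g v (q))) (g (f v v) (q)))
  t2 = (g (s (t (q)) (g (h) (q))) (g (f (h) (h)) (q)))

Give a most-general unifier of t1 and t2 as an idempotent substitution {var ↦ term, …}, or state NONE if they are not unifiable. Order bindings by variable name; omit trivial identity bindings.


{v ↦ (h)}


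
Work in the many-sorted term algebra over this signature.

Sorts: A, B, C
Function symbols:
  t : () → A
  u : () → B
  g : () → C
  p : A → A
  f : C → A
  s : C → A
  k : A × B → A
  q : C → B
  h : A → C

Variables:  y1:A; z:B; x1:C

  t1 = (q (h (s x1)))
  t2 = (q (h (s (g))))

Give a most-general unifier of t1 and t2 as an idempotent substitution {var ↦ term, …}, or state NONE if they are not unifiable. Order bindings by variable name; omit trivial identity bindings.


{x1 ↦ (g)}


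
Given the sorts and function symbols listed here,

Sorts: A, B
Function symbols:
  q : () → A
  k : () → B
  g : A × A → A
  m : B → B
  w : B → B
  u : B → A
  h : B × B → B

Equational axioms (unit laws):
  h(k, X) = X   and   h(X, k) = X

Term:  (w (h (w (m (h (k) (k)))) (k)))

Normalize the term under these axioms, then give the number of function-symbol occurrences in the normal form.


size = 4

1. (w (h (w (m (h (k) (k)))) (k)))  →  (w (w (m (h (k) (k)))))
2. (w (w (m (h (k) (k)))))  →  (w (w (m (k))))
normal form: (w (w (m (k))))


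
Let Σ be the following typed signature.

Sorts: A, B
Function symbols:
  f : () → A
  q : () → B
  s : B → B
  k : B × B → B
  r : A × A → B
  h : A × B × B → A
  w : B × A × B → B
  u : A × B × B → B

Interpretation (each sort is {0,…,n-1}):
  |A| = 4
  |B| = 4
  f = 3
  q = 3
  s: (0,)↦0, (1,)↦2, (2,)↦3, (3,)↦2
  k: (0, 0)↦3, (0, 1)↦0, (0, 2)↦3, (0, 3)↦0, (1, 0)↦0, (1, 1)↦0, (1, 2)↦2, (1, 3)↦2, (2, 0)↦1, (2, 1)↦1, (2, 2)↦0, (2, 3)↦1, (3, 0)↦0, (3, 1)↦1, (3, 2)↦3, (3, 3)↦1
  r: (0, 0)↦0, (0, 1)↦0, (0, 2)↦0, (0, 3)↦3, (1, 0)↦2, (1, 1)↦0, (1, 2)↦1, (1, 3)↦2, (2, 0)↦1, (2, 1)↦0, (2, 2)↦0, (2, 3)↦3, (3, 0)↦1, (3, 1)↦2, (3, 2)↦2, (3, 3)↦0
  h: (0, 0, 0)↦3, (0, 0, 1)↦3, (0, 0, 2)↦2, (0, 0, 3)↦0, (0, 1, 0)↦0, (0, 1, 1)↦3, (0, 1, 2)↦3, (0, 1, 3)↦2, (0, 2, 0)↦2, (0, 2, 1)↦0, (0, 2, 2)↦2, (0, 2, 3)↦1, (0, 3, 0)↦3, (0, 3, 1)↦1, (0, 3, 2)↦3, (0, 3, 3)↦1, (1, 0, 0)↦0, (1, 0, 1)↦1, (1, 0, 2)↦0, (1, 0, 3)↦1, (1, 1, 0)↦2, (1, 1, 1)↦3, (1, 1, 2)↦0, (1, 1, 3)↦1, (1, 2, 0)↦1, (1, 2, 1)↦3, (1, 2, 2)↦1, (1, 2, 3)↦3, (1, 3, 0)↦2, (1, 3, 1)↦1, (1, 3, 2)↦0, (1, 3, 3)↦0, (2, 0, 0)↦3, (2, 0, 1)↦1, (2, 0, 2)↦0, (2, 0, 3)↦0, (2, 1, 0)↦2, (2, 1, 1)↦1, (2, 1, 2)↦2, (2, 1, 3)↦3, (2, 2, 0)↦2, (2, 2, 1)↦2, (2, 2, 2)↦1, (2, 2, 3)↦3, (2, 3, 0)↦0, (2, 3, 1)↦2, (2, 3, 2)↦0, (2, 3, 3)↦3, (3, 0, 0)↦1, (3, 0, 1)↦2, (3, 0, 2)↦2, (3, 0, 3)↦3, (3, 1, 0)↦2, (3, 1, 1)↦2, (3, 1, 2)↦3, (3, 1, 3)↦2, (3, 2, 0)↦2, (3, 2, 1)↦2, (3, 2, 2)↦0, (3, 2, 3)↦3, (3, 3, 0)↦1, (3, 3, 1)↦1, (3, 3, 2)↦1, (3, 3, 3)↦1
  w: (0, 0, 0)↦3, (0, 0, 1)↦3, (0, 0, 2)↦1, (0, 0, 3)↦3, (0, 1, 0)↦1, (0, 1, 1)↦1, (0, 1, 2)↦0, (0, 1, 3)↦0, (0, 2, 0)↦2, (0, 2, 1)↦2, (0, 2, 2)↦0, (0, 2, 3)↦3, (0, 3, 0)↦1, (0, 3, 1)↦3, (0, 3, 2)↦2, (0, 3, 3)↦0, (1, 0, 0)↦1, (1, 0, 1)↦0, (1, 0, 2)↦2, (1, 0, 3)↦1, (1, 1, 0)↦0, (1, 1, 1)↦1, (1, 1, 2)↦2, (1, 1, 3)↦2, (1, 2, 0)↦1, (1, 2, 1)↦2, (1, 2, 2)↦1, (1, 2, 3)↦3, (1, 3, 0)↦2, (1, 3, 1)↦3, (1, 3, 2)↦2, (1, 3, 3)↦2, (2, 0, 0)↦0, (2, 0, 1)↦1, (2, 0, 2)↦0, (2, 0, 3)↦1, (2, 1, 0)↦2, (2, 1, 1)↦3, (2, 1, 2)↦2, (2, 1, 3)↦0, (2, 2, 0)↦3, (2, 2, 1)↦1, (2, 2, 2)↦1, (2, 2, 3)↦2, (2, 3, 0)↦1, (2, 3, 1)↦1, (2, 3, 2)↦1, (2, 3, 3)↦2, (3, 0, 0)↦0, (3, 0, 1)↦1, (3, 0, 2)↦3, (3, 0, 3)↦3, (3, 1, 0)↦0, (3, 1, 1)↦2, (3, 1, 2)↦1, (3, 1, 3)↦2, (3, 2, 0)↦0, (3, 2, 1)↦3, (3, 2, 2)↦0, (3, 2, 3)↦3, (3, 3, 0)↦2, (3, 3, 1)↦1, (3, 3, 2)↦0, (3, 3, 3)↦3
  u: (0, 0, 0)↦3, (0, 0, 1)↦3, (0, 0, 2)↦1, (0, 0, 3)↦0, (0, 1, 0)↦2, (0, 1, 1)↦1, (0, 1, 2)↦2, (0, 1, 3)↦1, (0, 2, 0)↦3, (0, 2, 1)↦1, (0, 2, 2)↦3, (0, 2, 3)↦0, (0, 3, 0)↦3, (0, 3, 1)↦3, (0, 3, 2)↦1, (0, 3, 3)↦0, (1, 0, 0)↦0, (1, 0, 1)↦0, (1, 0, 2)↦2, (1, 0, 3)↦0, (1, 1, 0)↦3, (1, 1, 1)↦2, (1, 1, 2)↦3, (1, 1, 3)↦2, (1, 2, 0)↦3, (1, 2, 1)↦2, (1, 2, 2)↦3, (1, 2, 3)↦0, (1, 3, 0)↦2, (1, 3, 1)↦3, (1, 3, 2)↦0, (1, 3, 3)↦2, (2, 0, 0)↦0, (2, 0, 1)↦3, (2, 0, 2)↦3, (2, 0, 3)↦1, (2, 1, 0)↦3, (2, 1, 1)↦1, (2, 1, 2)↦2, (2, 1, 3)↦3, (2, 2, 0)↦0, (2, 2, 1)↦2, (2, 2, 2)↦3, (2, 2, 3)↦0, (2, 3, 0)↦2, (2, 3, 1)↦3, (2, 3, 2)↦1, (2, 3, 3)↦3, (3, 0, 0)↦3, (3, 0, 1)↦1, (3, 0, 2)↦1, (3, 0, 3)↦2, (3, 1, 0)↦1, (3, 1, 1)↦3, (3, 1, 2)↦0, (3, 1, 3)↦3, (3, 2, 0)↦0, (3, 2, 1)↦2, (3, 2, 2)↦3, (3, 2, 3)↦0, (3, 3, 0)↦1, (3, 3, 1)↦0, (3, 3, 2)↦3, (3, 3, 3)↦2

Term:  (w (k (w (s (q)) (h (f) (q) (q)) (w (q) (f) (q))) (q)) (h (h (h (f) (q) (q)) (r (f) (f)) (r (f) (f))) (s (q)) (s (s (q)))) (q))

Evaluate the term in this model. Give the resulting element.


value = 0

  q = 3
  (s (q)) = s(3,) = 2
  f = 3
  q = 3
  q = 3
  (h (f) (q) (q)) = h(3, 3, 3) = 1
  q = 3
  f = 3
  q = 3
  (w (q) (f) (q)) = w(3, 3, 3) = 3
  (w (s (q)) (h (f) (q) (q)) (w (q) (f) (q))) = w(2, 1, 3) = 0
  q = 3
  (k (w (s (q)) (h (f) (q) (q)) (w (q) (f) (q))) (q)) = k(0, 3) = 0
  f = 3
  q = 3
  q = 3
  (h (f) (q) (q)) = h(3, 3, 3) = 1
  f = 3
  f = 3
  (r (f) (f)) = r(3, 3) = 0
  f = 3
  f = 3
  (r (f) (f)) = r(3, 3) = 0
  (h (h (f) (q) (q)) (r (f) (f)) (r (f) (f))) = h(1, 0, 0) = 0
  q = 3
  (s (q)) = s(3,) = 2
  q = 3
  (s (q)) = s(3,) = 2
  (s (s (q))) = s(2,) = 3
  (h (h (h (f) (q) (q)) (r (f) (f)) (r (f) (f))) (s (q)) (s (s (q)))) = h(0, 2, 3) = 1
  q = 3
  (w (k (w (s (q)) (h (f) (q) (q)) (w (q) (f) (q))) (q)) (h (h (h (f) (q) (q)) (r (f) (f)) (r (f) (f))) (s (q)) (s (s (q)))) (q)) = w(0, 1, 3) = 0
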